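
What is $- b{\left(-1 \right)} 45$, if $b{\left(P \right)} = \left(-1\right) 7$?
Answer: $315$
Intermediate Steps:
$b{\left(P \right)} = -7$
$- b{\left(-1 \right)} 45 = \left(-1\right) \left(-7\right) 45 = 7 \cdot 45 = 315$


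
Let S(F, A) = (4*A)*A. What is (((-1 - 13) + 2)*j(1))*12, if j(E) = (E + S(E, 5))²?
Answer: -1468944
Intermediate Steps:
S(F, A) = 4*A²
j(E) = (100 + E)² (j(E) = (E + 4*5²)² = (E + 4*25)² = (E + 100)² = (100 + E)²)
(((-1 - 13) + 2)*j(1))*12 = (((-1 - 13) + 2)*(100 + 1)²)*12 = ((-14 + 2)*101²)*12 = -12*10201*12 = -122412*12 = -1468944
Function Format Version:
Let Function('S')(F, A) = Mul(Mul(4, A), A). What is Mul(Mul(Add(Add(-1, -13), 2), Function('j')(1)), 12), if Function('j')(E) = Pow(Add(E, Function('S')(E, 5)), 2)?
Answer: -1468944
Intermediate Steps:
Function('S')(F, A) = Mul(4, Pow(A, 2))
Function('j')(E) = Pow(Add(100, E), 2) (Function('j')(E) = Pow(Add(E, Mul(4, Pow(5, 2))), 2) = Pow(Add(E, Mul(4, 25)), 2) = Pow(Add(E, 100), 2) = Pow(Add(100, E), 2))
Mul(Mul(Add(Add(-1, -13), 2), Function('j')(1)), 12) = Mul(Mul(Add(Add(-1, -13), 2), Pow(Add(100, 1), 2)), 12) = Mul(Mul(Add(-14, 2), Pow(101, 2)), 12) = Mul(Mul(-12, 10201), 12) = Mul(-122412, 12) = -1468944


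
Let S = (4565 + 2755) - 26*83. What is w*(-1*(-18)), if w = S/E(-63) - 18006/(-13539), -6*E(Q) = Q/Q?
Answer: -2515871412/4513 ≈ -5.5747e+5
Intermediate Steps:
S = 5162 (S = 7320 - 2158 = 5162)
E(Q) = -1/6 (E(Q) = -Q/(6*Q) = -1/6*1 = -1/6)
w = -139770634/4513 (w = 5162/(-1/6) - 18006/(-13539) = 5162*(-6) - 18006*(-1/13539) = -30972 + 6002/4513 = -139770634/4513 ≈ -30971.)
w*(-1*(-18)) = -(-139770634)*(-18)/4513 = -139770634/4513*18 = -2515871412/4513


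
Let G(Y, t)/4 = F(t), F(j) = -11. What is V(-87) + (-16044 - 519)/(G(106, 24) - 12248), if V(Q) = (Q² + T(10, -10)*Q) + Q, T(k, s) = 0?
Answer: 91985307/12292 ≈ 7483.3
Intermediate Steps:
G(Y, t) = -44 (G(Y, t) = 4*(-11) = -44)
V(Q) = Q + Q² (V(Q) = (Q² + 0*Q) + Q = (Q² + 0) + Q = Q² + Q = Q + Q²)
V(-87) + (-16044 - 519)/(G(106, 24) - 12248) = -87*(1 - 87) + (-16044 - 519)/(-44 - 12248) = -87*(-86) - 16563/(-12292) = 7482 - 16563*(-1/12292) = 7482 + 16563/12292 = 91985307/12292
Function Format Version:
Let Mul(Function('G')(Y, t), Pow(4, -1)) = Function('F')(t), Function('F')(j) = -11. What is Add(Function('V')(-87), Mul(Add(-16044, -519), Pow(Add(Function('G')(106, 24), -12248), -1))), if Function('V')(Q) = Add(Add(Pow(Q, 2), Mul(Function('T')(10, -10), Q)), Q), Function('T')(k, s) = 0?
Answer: Rational(91985307, 12292) ≈ 7483.3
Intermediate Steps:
Function('G')(Y, t) = -44 (Function('G')(Y, t) = Mul(4, -11) = -44)
Function('V')(Q) = Add(Q, Pow(Q, 2)) (Function('V')(Q) = Add(Add(Pow(Q, 2), Mul(0, Q)), Q) = Add(Add(Pow(Q, 2), 0), Q) = Add(Pow(Q, 2), Q) = Add(Q, Pow(Q, 2)))
Add(Function('V')(-87), Mul(Add(-16044, -519), Pow(Add(Function('G')(106, 24), -12248), -1))) = Add(Mul(-87, Add(1, -87)), Mul(Add(-16044, -519), Pow(Add(-44, -12248), -1))) = Add(Mul(-87, -86), Mul(-16563, Pow(-12292, -1))) = Add(7482, Mul(-16563, Rational(-1, 12292))) = Add(7482, Rational(16563, 12292)) = Rational(91985307, 12292)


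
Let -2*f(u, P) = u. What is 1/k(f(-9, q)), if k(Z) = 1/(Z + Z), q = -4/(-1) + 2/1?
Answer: 9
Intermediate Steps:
q = 6 (q = -4*(-1) + 2*1 = 4 + 2 = 6)
f(u, P) = -u/2
k(Z) = 1/(2*Z)
1/k(f(-9, q)) = 1/(1/(2*((-1/2*(-9))))) = 1/(1/(2*(9/2))) = 1/((1/2)*(2/9)) = 1/(1/9) = 9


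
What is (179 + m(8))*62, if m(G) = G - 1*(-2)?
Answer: 11718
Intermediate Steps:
m(G) = 2 + G (m(G) = G + 2 = 2 + G)
(179 + m(8))*62 = (179 + (2 + 8))*62 = (179 + 10)*62 = 189*62 = 11718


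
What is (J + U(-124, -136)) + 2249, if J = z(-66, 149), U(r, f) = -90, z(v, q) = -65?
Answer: 2094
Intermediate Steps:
J = -65
(J + U(-124, -136)) + 2249 = (-65 - 90) + 2249 = -155 + 2249 = 2094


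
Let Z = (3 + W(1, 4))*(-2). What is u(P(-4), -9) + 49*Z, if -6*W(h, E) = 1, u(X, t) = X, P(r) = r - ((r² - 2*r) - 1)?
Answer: -914/3 ≈ -304.67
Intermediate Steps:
P(r) = 1 - r² + 3*r (P(r) = r - (-1 + r² - 2*r) = r + (1 - r² + 2*r) = 1 - r² + 3*r)
W(h, E) = -⅙ (W(h, E) = -⅙*1 = -⅙)
Z = -17/3 (Z = (3 - ⅙)*(-2) = (17/6)*(-2) = -17/3 ≈ -5.6667)
u(P(-4), -9) + 49*Z = (1 - 1*(-4)² + 3*(-4)) + 49*(-17/3) = (1 - 1*16 - 12) - 833/3 = (1 - 16 - 12) - 833/3 = -27 - 833/3 = -914/3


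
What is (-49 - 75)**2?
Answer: 15376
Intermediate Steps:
(-49 - 75)**2 = (-124)**2 = 15376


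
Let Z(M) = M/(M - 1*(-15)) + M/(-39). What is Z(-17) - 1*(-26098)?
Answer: 2036341/78 ≈ 26107.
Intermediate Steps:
Z(M) = -M/39 + M/(15 + M) (Z(M) = M/(M + 15) + M*(-1/39) = M/(15 + M) - M/39 = -M/39 + M/(15 + M))
Z(-17) - 1*(-26098) = (1/39)*(-17)*(24 - 1*(-17))/(15 - 17) - 1*(-26098) = (1/39)*(-17)*(24 + 17)/(-2) + 26098 = (1/39)*(-17)*(-1/2)*41 + 26098 = 697/78 + 26098 = 2036341/78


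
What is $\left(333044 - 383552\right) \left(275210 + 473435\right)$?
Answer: $-37812561660$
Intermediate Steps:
$\left(333044 - 383552\right) \left(275210 + 473435\right) = \left(-50508\right) 748645 = -37812561660$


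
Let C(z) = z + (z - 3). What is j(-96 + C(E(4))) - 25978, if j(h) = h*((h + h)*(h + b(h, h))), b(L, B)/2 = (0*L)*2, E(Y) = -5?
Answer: -2616036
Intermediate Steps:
C(z) = -3 + 2*z (C(z) = z + (-3 + z) = -3 + 2*z)
b(L, B) = 0 (b(L, B) = 2*((0*L)*2) = 2*(0*2) = 2*0 = 0)
j(h) = 2*h³ (j(h) = h*((h + h)*(h + 0)) = h*((2*h)*h) = h*(2*h²) = 2*h³)
j(-96 + C(E(4))) - 25978 = 2*(-96 + (-3 + 2*(-5)))³ - 25978 = 2*(-96 + (-3 - 10))³ - 25978 = 2*(-96 - 13)³ - 25978 = 2*(-109)³ - 25978 = 2*(-1295029) - 25978 = -2590058 - 25978 = -2616036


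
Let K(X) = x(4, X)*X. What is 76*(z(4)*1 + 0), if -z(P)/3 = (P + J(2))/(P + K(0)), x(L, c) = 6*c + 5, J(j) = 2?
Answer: -342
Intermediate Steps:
x(L, c) = 5 + 6*c
K(X) = X*(5 + 6*X) (K(X) = (5 + 6*X)*X = X*(5 + 6*X))
z(P) = -3*(2 + P)/P (z(P) = -3*(P + 2)/(P + 0*(5 + 6*0)) = -3*(2 + P)/(P + 0*(5 + 0)) = -3*(2 + P)/(P + 0*5) = -3*(2 + P)/(P + 0) = -3*(2 + P)/P)
76*(z(4)*1 + 0) = 76*((-3 - 6/4)*1 + 0) = 76*((-3 - 6*¼)*1 + 0) = 76*((-3 - 3/2)*1 + 0) = 76*(-9/2*1 + 0) = 76*(-9/2 + 0) = 76*(-9/2) = -342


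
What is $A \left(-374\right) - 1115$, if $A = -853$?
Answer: $317907$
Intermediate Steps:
$A \left(-374\right) - 1115 = \left(-853\right) \left(-374\right) - 1115 = 319022 - 1115 = 317907$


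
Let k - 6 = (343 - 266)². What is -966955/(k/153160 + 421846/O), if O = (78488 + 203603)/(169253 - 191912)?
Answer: 8355469286585960/292798961158831 ≈ 28.537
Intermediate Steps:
k = 5935 (k = 6 + (343 - 266)² = 6 + 77² = 6 + 5929 = 5935)
O = -282091/22659 (O = 282091/(-22659) = 282091*(-1/22659) = -282091/22659 ≈ -12.449)
-966955/(k/153160 + 421846/O) = -966955/(5935/153160 + 421846/(-282091/22659)) = -966955/(5935*(1/153160) + 421846*(-22659/282091)) = -966955/(1187/30632 - 9558608514/282091) = -966955/(-292798961158831/8641011512) = -966955*(-8641011512/292798961158831) = 8355469286585960/292798961158831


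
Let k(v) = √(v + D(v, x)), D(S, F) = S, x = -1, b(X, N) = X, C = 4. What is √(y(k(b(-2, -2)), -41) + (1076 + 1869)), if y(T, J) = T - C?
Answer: √(2941 + 2*I) ≈ 54.231 + 0.0184*I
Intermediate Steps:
k(v) = √2*√v (k(v) = √(v + v) = √(2*v) = √2*√v)
y(T, J) = -4 + T (y(T, J) = T - 1*4 = T - 4 = -4 + T)
√(y(k(b(-2, -2)), -41) + (1076 + 1869)) = √((-4 + √2*√(-2)) + (1076 + 1869)) = √((-4 + √2*(I*√2)) + 2945) = √((-4 + 2*I) + 2945) = √(2941 + 2*I)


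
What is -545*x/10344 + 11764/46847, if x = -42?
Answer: 199002441/80764228 ≈ 2.4640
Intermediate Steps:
-545*x/10344 + 11764/46847 = -545*(-42)/10344 + 11764/46847 = 22890*(1/10344) + 11764*(1/46847) = 3815/1724 + 11764/46847 = 199002441/80764228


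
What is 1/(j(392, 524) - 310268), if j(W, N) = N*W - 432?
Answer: -1/105292 ≈ -9.4974e-6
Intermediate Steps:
j(W, N) = -432 + N*W
1/(j(392, 524) - 310268) = 1/((-432 + 524*392) - 310268) = 1/((-432 + 205408) - 310268) = 1/(204976 - 310268) = 1/(-105292) = -1/105292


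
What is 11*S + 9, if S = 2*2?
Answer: 53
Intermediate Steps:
S = 4
11*S + 9 = 11*4 + 9 = 44 + 9 = 53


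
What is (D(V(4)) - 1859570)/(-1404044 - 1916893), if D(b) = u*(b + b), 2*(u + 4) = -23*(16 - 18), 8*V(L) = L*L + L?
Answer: 619825/1106979 ≈ 0.55993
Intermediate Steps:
V(L) = L/8 + L**2/8 (V(L) = (L*L + L)/8 = (L**2 + L)/8 = (L + L**2)/8 = L/8 + L**2/8)
u = 19 (u = -4 + (-23*(16 - 18))/2 = -4 + (-23*(-2))/2 = -4 + (1/2)*46 = -4 + 23 = 19)
D(b) = 38*b (D(b) = 19*(b + b) = 19*(2*b) = 38*b)
(D(V(4)) - 1859570)/(-1404044 - 1916893) = (38*((1/8)*4*(1 + 4)) - 1859570)/(-1404044 - 1916893) = (38*((1/8)*4*5) - 1859570)/(-3320937) = (38*(5/2) - 1859570)*(-1/3320937) = (95 - 1859570)*(-1/3320937) = -1859475*(-1/3320937) = 619825/1106979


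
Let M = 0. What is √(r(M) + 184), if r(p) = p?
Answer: 2*√46 ≈ 13.565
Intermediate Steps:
√(r(M) + 184) = √(0 + 184) = √184 = 2*√46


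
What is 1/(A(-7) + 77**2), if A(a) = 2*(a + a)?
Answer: 1/5901 ≈ 0.00016946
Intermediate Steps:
A(a) = 4*a (A(a) = 2*(2*a) = 4*a)
1/(A(-7) + 77**2) = 1/(4*(-7) + 77**2) = 1/(-28 + 5929) = 1/5901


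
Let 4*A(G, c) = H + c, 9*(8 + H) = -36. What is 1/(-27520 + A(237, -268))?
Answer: -1/27590 ≈ -3.6245e-5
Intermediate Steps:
H = -12 (H = -8 + (⅑)*(-36) = -8 - 4 = -12)
A(G, c) = -3 + c/4 (A(G, c) = (-12 + c)/4 = -3 + c/4)
1/(-27520 + A(237, -268)) = 1/(-27520 + (-3 + (¼)*(-268))) = 1/(-27520 + (-3 - 67)) = 1/(-27520 - 70) = 1/(-27590) = -1/27590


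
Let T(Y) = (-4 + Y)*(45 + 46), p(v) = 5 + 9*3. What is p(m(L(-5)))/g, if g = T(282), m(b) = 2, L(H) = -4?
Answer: 16/12649 ≈ 0.0012649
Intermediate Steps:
p(v) = 32 (p(v) = 5 + 27 = 32)
T(Y) = -364 + 91*Y (T(Y) = (-4 + Y)*91 = -364 + 91*Y)
g = 25298 (g = -364 + 91*282 = -364 + 25662 = 25298)
p(m(L(-5)))/g = 32/25298 = 32*(1/25298) = 16/12649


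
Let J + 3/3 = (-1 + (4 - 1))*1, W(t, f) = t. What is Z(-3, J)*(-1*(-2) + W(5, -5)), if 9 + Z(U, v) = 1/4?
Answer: -245/4 ≈ -61.250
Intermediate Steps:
J = 1 (J = -1 + (-1 + (4 - 1))*1 = -1 + (-1 + 3)*1 = -1 + 2*1 = -1 + 2 = 1)
Z(U, v) = -35/4 (Z(U, v) = -9 + 1/4 = -9 + 1*(¼) = -9 + ¼ = -35/4)
Z(-3, J)*(-1*(-2) + W(5, -5)) = -35*(-1*(-2) + 5)/4 = -35*(2 + 5)/4 = -35/4*7 = -245/4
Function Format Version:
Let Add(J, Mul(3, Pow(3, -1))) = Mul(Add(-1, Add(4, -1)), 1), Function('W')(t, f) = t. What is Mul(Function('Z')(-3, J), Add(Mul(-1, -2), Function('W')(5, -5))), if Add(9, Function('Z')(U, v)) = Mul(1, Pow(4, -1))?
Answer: Rational(-245, 4) ≈ -61.250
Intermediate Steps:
J = 1 (J = Add(-1, Mul(Add(-1, Add(4, -1)), 1)) = Add(-1, Mul(Add(-1, 3), 1)) = Add(-1, Mul(2, 1)) = Add(-1, 2) = 1)
Function('Z')(U, v) = Rational(-35, 4) (Function('Z')(U, v) = Add(-9, Mul(1, Pow(4, -1))) = Add(-9, Mul(1, Rational(1, 4))) = Add(-9, Rational(1, 4)) = Rational(-35, 4))
Mul(Function('Z')(-3, J), Add(Mul(-1, -2), Function('W')(5, -5))) = Mul(Rational(-35, 4), Add(Mul(-1, -2), 5)) = Mul(Rational(-35, 4), Add(2, 5)) = Mul(Rational(-35, 4), 7) = Rational(-245, 4)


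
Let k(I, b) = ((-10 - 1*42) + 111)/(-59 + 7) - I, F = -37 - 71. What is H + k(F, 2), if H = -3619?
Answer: -182631/52 ≈ -3512.1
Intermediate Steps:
F = -108
k(I, b) = -59/52 - I (k(I, b) = ((-10 - 42) + 111)/(-52) - I = (-52 + 111)*(-1/52) - I = 59*(-1/52) - I = -59/52 - I)
H + k(F, 2) = -3619 + (-59/52 - 1*(-108)) = -3619 + (-59/52 + 108) = -3619 + 5557/52 = -182631/52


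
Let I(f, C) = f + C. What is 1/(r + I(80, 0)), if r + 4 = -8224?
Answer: -1/8148 ≈ -0.00012273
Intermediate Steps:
I(f, C) = C + f
r = -8228 (r = -4 - 8224 = -8228)
1/(r + I(80, 0)) = 1/(-8228 + (0 + 80)) = 1/(-8228 + 80) = 1/(-8148) = -1/8148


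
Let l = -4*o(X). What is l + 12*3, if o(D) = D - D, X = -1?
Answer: 36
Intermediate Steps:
o(D) = 0
l = 0 (l = -4*0 = 0)
l + 12*3 = 0 + 12*3 = 0 + 36 = 36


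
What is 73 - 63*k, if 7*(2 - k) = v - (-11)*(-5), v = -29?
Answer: -809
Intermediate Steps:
k = 14 (k = 2 - (-29 - (-11)*(-5))/7 = 2 - (-29 - 1*55)/7 = 2 - (-29 - 55)/7 = 2 - ⅐*(-84) = 2 + 12 = 14)
73 - 63*k = 73 - 63*14 = 73 - 882 = -809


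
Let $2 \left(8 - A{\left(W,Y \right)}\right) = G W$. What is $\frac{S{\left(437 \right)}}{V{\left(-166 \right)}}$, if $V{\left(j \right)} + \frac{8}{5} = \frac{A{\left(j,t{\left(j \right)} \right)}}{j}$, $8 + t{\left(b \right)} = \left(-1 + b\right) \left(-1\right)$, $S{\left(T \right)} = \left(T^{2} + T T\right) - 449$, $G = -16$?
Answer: $\frac{158317935}{2636} \approx 60060.0$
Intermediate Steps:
$S{\left(T \right)} = -449 + 2 T^{2}$ ($S{\left(T \right)} = \left(T^{2} + T^{2}\right) - 449 = 2 T^{2} - 449 = -449 + 2 T^{2}$)
$t{\left(b \right)} = -7 - b$ ($t{\left(b \right)} = -8 + \left(-1 + b\right) \left(-1\right) = -8 - \left(-1 + b\right) = -7 - b$)
$A{\left(W,Y \right)} = 8 + 8 W$ ($A{\left(W,Y \right)} = 8 - \frac{\left(-16\right) W}{2} = 8 + 8 W$)
$V{\left(j \right)} = - \frac{8}{5} + \frac{8 + 8 j}{j}$
$\frac{S{\left(437 \right)}}{V{\left(-166 \right)}} = \frac{-449 + 2 \cdot 437^{2}}{\frac{32}{5} + \frac{8}{-166}} = \frac{-449 + 2 \cdot 190969}{\frac{32}{5} + 8 \left(- \frac{1}{166}\right)} = \frac{-449 + 381938}{\frac{32}{5} - \frac{4}{83}} = \frac{381489}{\frac{2636}{415}} = 381489 \cdot \frac{415}{2636} = \frac{158317935}{2636}$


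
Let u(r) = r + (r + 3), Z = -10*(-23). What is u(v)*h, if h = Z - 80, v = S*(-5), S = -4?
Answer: 6450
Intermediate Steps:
Z = 230
v = 20 (v = -4*(-5) = 20)
u(r) = 3 + 2*r (u(r) = r + (3 + r) = 3 + 2*r)
h = 150 (h = 230 - 80 = 150)
u(v)*h = (3 + 2*20)*150 = (3 + 40)*150 = 43*150 = 6450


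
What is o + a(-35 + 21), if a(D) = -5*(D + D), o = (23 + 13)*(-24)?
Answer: -724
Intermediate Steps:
o = -864 (o = 36*(-24) = -864)
a(D) = -10*D
o + a(-35 + 21) = -864 - 10*(-35 + 21) = -864 - 10*(-14) = -864 + 140 = -724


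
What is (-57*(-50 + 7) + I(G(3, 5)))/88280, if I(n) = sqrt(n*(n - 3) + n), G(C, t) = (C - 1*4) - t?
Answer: 2451/88280 + sqrt(3)/22070 ≈ 0.027842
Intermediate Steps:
G(C, t) = -4 + C - t (G(C, t) = (C - 4) - t = (-4 + C) - t = -4 + C - t)
I(n) = sqrt(n + n*(-3 + n)) (I(n) = sqrt(n*(-3 + n) + n) = sqrt(n + n*(-3 + n)))
(-57*(-50 + 7) + I(G(3, 5)))/88280 = (-57*(-50 + 7) + sqrt((-4 + 3 - 1*5)*(-2 + (-4 + 3 - 1*5))))/88280 = (-57*(-43) + sqrt((-4 + 3 - 5)*(-2 + (-4 + 3 - 5))))*(1/88280) = (2451 + sqrt(-6*(-2 - 6)))*(1/88280) = (2451 + sqrt(-6*(-8)))*(1/88280) = (2451 + sqrt(48))*(1/88280) = (2451 + 4*sqrt(3))*(1/88280) = 2451/88280 + sqrt(3)/22070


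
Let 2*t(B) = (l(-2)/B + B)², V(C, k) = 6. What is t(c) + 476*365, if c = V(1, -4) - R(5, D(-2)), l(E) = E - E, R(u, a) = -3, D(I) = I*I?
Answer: 347561/2 ≈ 1.7378e+5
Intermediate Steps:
D(I) = I²
l(E) = 0
c = 9 (c = 6 - 1*(-3) = 6 + 3 = 9)
t(B) = B²/2 (t(B) = (0/B + B)²/2 = (0 + B)²/2 = B²/2)
t(c) + 476*365 = (½)*9² + 476*365 = (½)*81 + 173740 = 81/2 + 173740 = 347561/2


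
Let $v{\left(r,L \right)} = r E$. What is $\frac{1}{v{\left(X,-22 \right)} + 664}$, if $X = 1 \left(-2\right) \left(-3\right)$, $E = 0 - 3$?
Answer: $\frac{1}{646} \approx 0.001548$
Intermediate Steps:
$E = -3$ ($E = 0 - 3 = -3$)
$X = 6$ ($X = \left(-2\right) \left(-3\right) = 6$)
$v{\left(r,L \right)} = - 3 r$ ($v{\left(r,L \right)} = r \left(-3\right) = - 3 r$)
$\frac{1}{v{\left(X,-22 \right)} + 664} = \frac{1}{\left(-3\right) 6 + 664} = \frac{1}{-18 + 664} = \frac{1}{646}$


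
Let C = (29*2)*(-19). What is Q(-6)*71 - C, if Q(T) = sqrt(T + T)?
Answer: 1102 + 142*I*sqrt(3) ≈ 1102.0 + 245.95*I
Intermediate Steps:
Q(T) = sqrt(2)*sqrt(T) (Q(T) = sqrt(2*T) = sqrt(2)*sqrt(T))
C = -1102 (C = 58*(-19) = -1102)
Q(-6)*71 - C = (sqrt(2)*sqrt(-6))*71 - 1*(-1102) = (sqrt(2)*(I*sqrt(6)))*71 + 1102 = (2*I*sqrt(3))*71 + 1102 = 142*I*sqrt(3) + 1102 = 1102 + 142*I*sqrt(3)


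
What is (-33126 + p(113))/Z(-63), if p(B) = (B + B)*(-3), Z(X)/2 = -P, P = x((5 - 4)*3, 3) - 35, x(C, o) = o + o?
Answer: -16902/29 ≈ -582.83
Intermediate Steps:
x(C, o) = 2*o
P = -29 (P = 2*3 - 35 = 6 - 35 = -29)
Z(X) = 58 (Z(X) = 2*(-1*(-29)) = 2*29 = 58)
p(B) = -6*B (p(B) = (2*B)*(-3) = -6*B)
(-33126 + p(113))/Z(-63) = (-33126 - 6*113)/58 = (-33126 - 678)*(1/58) = -33804*1/58 = -16902/29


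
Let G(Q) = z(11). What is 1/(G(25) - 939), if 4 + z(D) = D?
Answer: -1/932 ≈ -0.0010730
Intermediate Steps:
z(D) = -4 + D
G(Q) = 7 (G(Q) = -4 + 11 = 7)
1/(G(25) - 939) = 1/(7 - 939) = 1/(-932) = -1/932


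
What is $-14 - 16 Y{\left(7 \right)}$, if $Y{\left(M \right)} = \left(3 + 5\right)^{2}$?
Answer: $-1038$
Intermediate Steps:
$Y{\left(M \right)} = 64$ ($Y{\left(M \right)} = 8^{2} = 64$)
$-14 - 16 Y{\left(7 \right)} = -14 - 1024 = -1038$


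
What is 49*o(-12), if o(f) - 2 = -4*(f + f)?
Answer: 4802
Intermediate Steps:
o(f) = 2 - 8*f (o(f) = 2 - 4*(f + f) = 2 - 8*f)
49*o(-12) = 49*(2 - 8*(-12)) = 49*(2 + 96) = 49*98 = 4802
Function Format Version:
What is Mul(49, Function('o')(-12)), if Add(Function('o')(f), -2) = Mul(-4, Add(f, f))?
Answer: 4802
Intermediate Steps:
Function('o')(f) = Add(2, Mul(-8, f)) (Function('o')(f) = Add(2, Mul(-4, Add(f, f))) = Add(2, Mul(-4, Mul(2, f))) = Add(2, Mul(-8, f)))
Mul(49, Function('o')(-12)) = Mul(49, Add(2, Mul(-8, -12))) = Mul(49, Add(2, 96)) = Mul(49, 98) = 4802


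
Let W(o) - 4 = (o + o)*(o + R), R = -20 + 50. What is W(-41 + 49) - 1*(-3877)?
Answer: 4489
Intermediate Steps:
R = 30
W(o) = 4 + 2*o*(30 + o) (W(o) = 4 + (o + o)*(o + 30) = 4 + (2*o)*(30 + o) = 4 + 2*o*(30 + o))
W(-41 + 49) - 1*(-3877) = (4 + 2*(-41 + 49)² + 60*(-41 + 49)) - 1*(-3877) = (4 + 2*8² + 60*8) + 3877 = (4 + 2*64 + 480) + 3877 = (4 + 128 + 480) + 3877 = 612 + 3877 = 4489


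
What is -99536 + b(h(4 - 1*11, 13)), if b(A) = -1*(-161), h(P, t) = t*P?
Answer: -99375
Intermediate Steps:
h(P, t) = P*t
b(A) = 161
-99536 + b(h(4 - 1*11, 13)) = -99536 + 161 = -99375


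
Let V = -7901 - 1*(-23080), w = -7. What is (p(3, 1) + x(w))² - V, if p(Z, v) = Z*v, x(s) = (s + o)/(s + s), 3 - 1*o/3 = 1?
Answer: -2973235/196 ≈ -15170.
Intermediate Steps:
o = 6 (o = 9 - 3*1 = 9 - 3 = 6)
x(s) = (6 + s)/(2*s) (x(s) = (s + 6)/(s + s) = (6 + s)/((2*s)) = (6 + s)*(1/(2*s)) = (6 + s)/(2*s))
V = 15179 (V = -7901 + 23080 = 15179)
(p(3, 1) + x(w))² - V = (3*1 + (½)*(6 - 7)/(-7))² - 1*15179 = (3 + (½)*(-⅐)*(-1))² - 15179 = (3 + 1/14)² - 15179 = (43/14)² - 15179 = 1849/196 - 15179 = -2973235/196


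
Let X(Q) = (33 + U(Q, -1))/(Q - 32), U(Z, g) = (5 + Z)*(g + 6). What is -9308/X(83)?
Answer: -474708/473 ≈ -1003.6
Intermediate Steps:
U(Z, g) = (5 + Z)*(6 + g)
X(Q) = (58 + 5*Q)/(-32 + Q) (X(Q) = (33 + (30 + 5*(-1) + 6*Q + Q*(-1)))/(Q - 32) = (33 + (30 - 5 + 6*Q - Q))/(-32 + Q) = (33 + (25 + 5*Q))/(-32 + Q) = (58 + 5*Q)/(-32 + Q))
-9308/X(83) = -9308*(-32 + 83)/(58 + 5*83) = -9308*51/(58 + 415) = -9308/((1/51)*473) = -9308/473/51 = -9308*51/473 = -474708/473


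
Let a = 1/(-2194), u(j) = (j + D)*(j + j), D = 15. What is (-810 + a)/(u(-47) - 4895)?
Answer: 1777141/4140078 ≈ 0.42925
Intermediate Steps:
u(j) = 2*j*(15 + j) (u(j) = (j + 15)*(j + j) = (15 + j)*(2*j) = 2*j*(15 + j))
a = -1/2194 ≈ -0.00045579
(-810 + a)/(u(-47) - 4895) = (-810 - 1/2194)/(2*(-47)*(15 - 47) - 4895) = -1777141/(2194*(2*(-47)*(-32) - 4895)) = -1777141/(2194*(3008 - 4895)) = -1777141/2194/(-1887) = -1777141/2194*(-1/1887) = 1777141/4140078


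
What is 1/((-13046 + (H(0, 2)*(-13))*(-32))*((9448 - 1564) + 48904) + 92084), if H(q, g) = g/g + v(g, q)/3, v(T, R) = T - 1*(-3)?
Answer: -3/2033302028 ≈ -1.4754e-9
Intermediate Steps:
v(T, R) = 3 + T (v(T, R) = T + 3 = 3 + T)
H(q, g) = 2 + g/3 (H(q, g) = g/g + (3 + g)/3 = 1 + (3 + g)*(⅓) = 1 + (1 + g/3) = 2 + g/3)
1/((-13046 + (H(0, 2)*(-13))*(-32))*((9448 - 1564) + 48904) + 92084) = 1/((-13046 + ((2 + (⅓)*2)*(-13))*(-32))*((9448 - 1564) + 48904) + 92084) = 1/((-13046 + ((2 + ⅔)*(-13))*(-32))*(7884 + 48904) + 92084) = 1/((-13046 + ((8/3)*(-13))*(-32))*56788 + 92084) = 1/((-13046 - 104/3*(-32))*56788 + 92084) = 1/((-13046 + 3328/3)*56788 + 92084) = 1/(-35810/3*56788 + 92084) = 1/(-2033578280/3 + 92084) = 1/(-2033302028/3) = -3/2033302028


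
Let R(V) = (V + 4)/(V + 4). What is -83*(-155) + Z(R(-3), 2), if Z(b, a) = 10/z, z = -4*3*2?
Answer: 154375/12 ≈ 12865.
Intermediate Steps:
R(V) = 1 (R(V) = (4 + V)/(4 + V) = 1)
z = -24 (z = -12*2 = -24)
Z(b, a) = -5/12 (Z(b, a) = 10/(-24) = 10*(-1/24) = -5/12)
-83*(-155) + Z(R(-3), 2) = -83*(-155) - 5/12 = 12865 - 5/12 = 154375/12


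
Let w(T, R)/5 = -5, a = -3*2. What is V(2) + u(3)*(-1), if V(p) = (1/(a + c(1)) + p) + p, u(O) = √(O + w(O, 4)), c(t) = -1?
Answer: 27/7 - I*√22 ≈ 3.8571 - 4.6904*I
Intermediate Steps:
a = -6
w(T, R) = -25 (w(T, R) = 5*(-5) = -25)
u(O) = √(-25 + O) (u(O) = √(O - 25) = √(-25 + O))
V(p) = -⅐ + 2*p (V(p) = (1/(-6 - 1) + p) + p = (1/(-7) + p) + p = (-⅐ + p) + p = -⅐ + 2*p)
V(2) + u(3)*(-1) = (-⅐ + 2*2) + √(-25 + 3)*(-1) = (-⅐ + 4) + √(-22)*(-1) = 27/7 + (I*√22)*(-1) = 27/7 - I*√22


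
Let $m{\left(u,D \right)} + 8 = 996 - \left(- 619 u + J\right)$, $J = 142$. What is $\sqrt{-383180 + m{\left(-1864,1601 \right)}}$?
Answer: $35 i \sqrt{1254} \approx 1239.4 i$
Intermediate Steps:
$m{\left(u,D \right)} = 846 + 619 u$ ($m{\left(u,D \right)} = -8 - \left(-854 - 619 u\right) = -8 + \left(996 + \left(-142 + 619 u\right)\right) = -8 + \left(854 + 619 u\right) = 846 + 619 u$)
$\sqrt{-383180 + m{\left(-1864,1601 \right)}} = \sqrt{-383180 + \left(846 + 619 \left(-1864\right)\right)} = \sqrt{-383180 + \left(846 - 1153816\right)} = \sqrt{-383180 - 1152970} = \sqrt{-1536150} = 35 i \sqrt{1254}$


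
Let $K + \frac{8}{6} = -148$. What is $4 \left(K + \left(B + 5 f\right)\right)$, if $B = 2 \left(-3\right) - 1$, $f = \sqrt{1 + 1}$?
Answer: $- \frac{1876}{3} + 20 \sqrt{2} \approx -597.05$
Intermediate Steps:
$f = \sqrt{2} \approx 1.4142$
$B = -7$ ($B = -6 - 1 = -7$)
$K = - \frac{448}{3}$ ($K = - \frac{4}{3} - 148 = - \frac{448}{3} \approx -149.33$)
$4 \left(K + \left(B + 5 f\right)\right) = 4 \left(- \frac{448}{3} - \left(7 - 5 \sqrt{2}\right)\right) = 4 \left(- \frac{469}{3} + 5 \sqrt{2}\right) = - \frac{1876}{3} + 20 \sqrt{2}$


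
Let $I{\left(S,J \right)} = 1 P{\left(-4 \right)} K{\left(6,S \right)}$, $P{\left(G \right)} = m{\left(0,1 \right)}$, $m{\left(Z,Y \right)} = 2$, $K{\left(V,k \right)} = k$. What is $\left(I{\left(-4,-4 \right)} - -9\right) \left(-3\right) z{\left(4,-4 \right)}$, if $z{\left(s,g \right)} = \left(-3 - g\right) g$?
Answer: $12$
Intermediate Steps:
$P{\left(G \right)} = 2$
$I{\left(S,J \right)} = 2 S$ ($I{\left(S,J \right)} = 1 \cdot 2 S = 2 S$)
$z{\left(s,g \right)} = g \left(-3 - g\right)$
$\left(I{\left(-4,-4 \right)} - -9\right) \left(-3\right) z{\left(4,-4 \right)} = \left(2 \left(-4\right) - -9\right) \left(-3\right) \left(\left(-1\right) \left(-4\right) \left(3 - 4\right)\right) = \left(-8 + 9\right) \left(-3\right) \left(\left(-1\right) \left(-4\right) \left(-1\right)\right) = 1 \left(-3\right) \left(-4\right) = \left(-3\right) \left(-4\right) = 12$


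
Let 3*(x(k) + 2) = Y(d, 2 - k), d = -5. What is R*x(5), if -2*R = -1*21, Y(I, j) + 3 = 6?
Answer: -21/2 ≈ -10.500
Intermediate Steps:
Y(I, j) = 3 (Y(I, j) = -3 + 6 = 3)
x(k) = -1 (x(k) = -2 + (1/3)*3 = -2 + 1 = -1)
R = 21/2 (R = -(-1)*21/2 = -1/2*(-21) = 21/2 ≈ 10.500)
R*x(5) = (21/2)*(-1) = -21/2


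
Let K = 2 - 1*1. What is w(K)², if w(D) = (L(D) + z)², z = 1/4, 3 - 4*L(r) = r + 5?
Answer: 1/16 ≈ 0.062500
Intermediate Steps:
K = 1 (K = 2 - 1 = 1)
L(r) = -½ - r/4 (L(r) = ¾ - (r + 5)/4 = ¾ - (5 + r)/4 = ¾ + (-5/4 - r/4) = -½ - r/4)
z = ¼ ≈ 0.25000
w(D) = (-¼ - D/4)² (w(D) = ((-½ - D/4) + ¼)² = (-¼ - D/4)²)
w(K)² = ((1 + 1)²/16)² = ((1/16)*2²)² = ((1/16)*4)² = (¼)² = 1/16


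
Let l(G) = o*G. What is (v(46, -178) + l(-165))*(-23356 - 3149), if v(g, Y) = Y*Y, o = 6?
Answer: -813544470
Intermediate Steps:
l(G) = 6*G
v(g, Y) = Y**2
(v(46, -178) + l(-165))*(-23356 - 3149) = ((-178)**2 + 6*(-165))*(-23356 - 3149) = (31684 - 990)*(-26505) = 30694*(-26505) = -813544470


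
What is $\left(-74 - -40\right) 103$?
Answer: $-3502$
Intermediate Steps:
$\left(-74 - -40\right) 103 = \left(-74 + 40\right) 103 = \left(-34\right) 103 = -3502$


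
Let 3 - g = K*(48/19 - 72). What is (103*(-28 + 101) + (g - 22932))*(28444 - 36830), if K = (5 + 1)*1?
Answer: 2388919820/19 ≈ 1.2573e+8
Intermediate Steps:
K = 6 (K = 6*1 = 6)
g = 7977/19 (g = 3 - 6*(48/19 - 72) = 3 - 6*(-1320)/19 = 3 - 1*(-7920/19) = 3 + 7920/19 = 7977/19 ≈ 419.84)
(103*(-28 + 101) + (g - 22932))*(28444 - 36830) = (103*(-28 + 101) + (7977/19 - 22932))*(28444 - 36830) = (103*73 - 427731/19)*(-8386) = (7519 - 427731/19)*(-8386) = -284870/19*(-8386) = 2388919820/19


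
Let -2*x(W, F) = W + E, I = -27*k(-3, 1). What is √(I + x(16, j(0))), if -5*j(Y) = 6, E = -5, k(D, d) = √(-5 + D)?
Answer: √(-22 - 216*I*√2)/2 ≈ 5.9609 - 6.4057*I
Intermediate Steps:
j(Y) = -6/5 (j(Y) = -⅕*6 = -6/5)
I = -54*I*√2 (I = -27*√(-5 - 3) = -54*I*√2 ≈ -76.368*I)
x(W, F) = 5/2 - W/2 (x(W, F) = -(W - 5)/2 = -(-5 + W)/2 = 5/2 - W/2)
√(I + x(16, j(0))) = √(-54*I*√2 + (5/2 - ½*16)) = √(-54*I*√2 + (5/2 - 8)) = √(-54*I*√2 - 11/2) = √(-11/2 - 54*I*√2)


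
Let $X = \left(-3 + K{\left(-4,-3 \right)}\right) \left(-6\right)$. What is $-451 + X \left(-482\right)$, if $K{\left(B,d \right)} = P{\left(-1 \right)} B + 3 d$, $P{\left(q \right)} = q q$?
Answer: $-46723$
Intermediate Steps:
$P{\left(q \right)} = q^{2}$
$K{\left(B,d \right)} = B + 3 d$ ($K{\left(B,d \right)} = \left(-1\right)^{2} B + 3 d = 1 B + 3 d = B + 3 d$)
$X = 96$ ($X = \left(-3 + \left(-4 + 3 \left(-3\right)\right)\right) \left(-6\right) = \left(-3 - 13\right) \left(-6\right) = \left(-16\right) \left(-6\right) = 96$)
$-451 + X \left(-482\right) = -451 + 96 \left(-482\right) = -451 - 46272 = -46723$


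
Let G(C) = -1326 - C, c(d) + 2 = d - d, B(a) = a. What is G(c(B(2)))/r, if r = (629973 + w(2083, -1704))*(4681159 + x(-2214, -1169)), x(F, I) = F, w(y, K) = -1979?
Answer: -662/1469174693165 ≈ -4.5059e-10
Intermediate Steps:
c(d) = -2 (c(d) = -2 + (d - d) = -2 + 0 = -2)
r = 2938349386330 (r = (629973 - 1979)*(4681159 - 2214) = 627994*4678945 = 2938349386330)
G(c(B(2)))/r = (-1326 - 1*(-2))/2938349386330 = (-1326 + 2)*(1/2938349386330) = -1324*1/2938349386330 = -662/1469174693165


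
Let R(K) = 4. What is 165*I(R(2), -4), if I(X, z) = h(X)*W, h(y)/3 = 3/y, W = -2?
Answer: -1485/2 ≈ -742.50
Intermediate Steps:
h(y) = 9/y (h(y) = 3*(3/y) = 9/y)
I(X, z) = -18/X (I(X, z) = (9/X)*(-2) = -18/X)
165*I(R(2), -4) = 165*(-18/4) = 165*(-18*1/4) = 165*(-9/2) = -1485/2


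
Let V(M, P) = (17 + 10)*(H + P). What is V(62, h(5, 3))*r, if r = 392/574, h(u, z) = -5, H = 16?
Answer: 8316/41 ≈ 202.83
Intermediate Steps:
V(M, P) = 432 + 27*P (V(M, P) = (17 + 10)*(16 + P) = 27*(16 + P) = 432 + 27*P)
r = 28/41 (r = 392*(1/574) = 28/41 ≈ 0.68293)
V(62, h(5, 3))*r = (432 + 27*(-5))*(28/41) = (432 - 135)*(28/41) = 297*(28/41) = 8316/41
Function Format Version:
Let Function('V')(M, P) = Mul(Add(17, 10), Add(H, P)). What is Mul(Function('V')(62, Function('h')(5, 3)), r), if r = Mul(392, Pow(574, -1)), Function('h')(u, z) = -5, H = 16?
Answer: Rational(8316, 41) ≈ 202.83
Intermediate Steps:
Function('V')(M, P) = Add(432, Mul(27, P)) (Function('V')(M, P) = Mul(Add(17, 10), Add(16, P)) = Mul(27, Add(16, P)) = Add(432, Mul(27, P)))
r = Rational(28, 41) (r = Mul(392, Rational(1, 574)) = Rational(28, 41) ≈ 0.68293)
Mul(Function('V')(62, Function('h')(5, 3)), r) = Mul(Add(432, Mul(27, -5)), Rational(28, 41)) = Mul(Add(432, -135), Rational(28, 41)) = Mul(297, Rational(28, 41)) = Rational(8316, 41)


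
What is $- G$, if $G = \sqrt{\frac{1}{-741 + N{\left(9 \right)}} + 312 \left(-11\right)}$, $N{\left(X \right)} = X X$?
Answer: $- \frac{i \sqrt{373744965}}{330} \approx - 58.583 i$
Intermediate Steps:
$N{\left(X \right)} = X^{2}$
$G = \frac{i \sqrt{373744965}}{330}$ ($G = \sqrt{\frac{1}{-741 + 9^{2}} + 312 \left(-11\right)} = \sqrt{\frac{1}{-741 + 81} - 3432} = \sqrt{\frac{1}{-660} - 3432} = \sqrt{- \frac{1}{660} - 3432} = \sqrt{- \frac{2265121}{660}} = \frac{i \sqrt{373744965}}{330} \approx 58.583 i$)
$- G = - \frac{i \sqrt{373744965}}{330}$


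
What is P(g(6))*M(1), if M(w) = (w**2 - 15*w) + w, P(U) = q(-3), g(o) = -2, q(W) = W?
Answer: 39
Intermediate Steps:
P(U) = -3
M(w) = w**2 - 14*w
P(g(6))*M(1) = -3*(-14 + 1) = -3*(-13) = 39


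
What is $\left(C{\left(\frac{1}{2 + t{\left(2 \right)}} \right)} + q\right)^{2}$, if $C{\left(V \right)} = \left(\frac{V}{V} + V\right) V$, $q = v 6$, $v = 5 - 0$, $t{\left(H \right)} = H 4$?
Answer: $\frac{9066121}{10000} \approx 906.61$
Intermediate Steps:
$t{\left(H \right)} = 4 H$
$v = 5$ ($v = 5 + 0 = 5$)
$q = 30$ ($q = 5 \cdot 6 = 30$)
$C{\left(V \right)} = V \left(1 + V\right)$ ($C{\left(V \right)} = \left(1 + V\right) V = V \left(1 + V\right)$)
$\left(C{\left(\frac{1}{2 + t{\left(2 \right)}} \right)} + q\right)^{2} = \left(\frac{1 + \frac{1}{2 + 4 \cdot 2}}{2 + 4 \cdot 2} + 30\right)^{2} = \left(\frac{1 + \frac{1}{2 + 8}}{2 + 8} + 30\right)^{2} = \left(\frac{1 + \frac{1}{10}}{10} + 30\right)^{2} = \left(\frac{1}{10} \cdot \frac{11}{10} + 30\right)^{2} = \left(\frac{11}{100} + 30\right)^{2} = \left(\frac{3011}{100}\right)^{2} = \frac{9066121}{10000}$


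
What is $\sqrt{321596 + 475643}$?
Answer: $\sqrt{797239} \approx 892.88$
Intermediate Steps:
$\sqrt{321596 + 475643} = \sqrt{797239}$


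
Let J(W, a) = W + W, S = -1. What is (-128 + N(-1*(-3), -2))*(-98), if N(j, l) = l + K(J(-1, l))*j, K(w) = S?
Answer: 13034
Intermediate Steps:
J(W, a) = 2*W
K(w) = -1
N(j, l) = l - j
(-128 + N(-1*(-3), -2))*(-98) = (-128 + (-2 - (-1)*(-3)))*(-98) = (-128 + (-2 - 1*3))*(-98) = (-128 + (-2 - 3))*(-98) = (-128 - 5)*(-98) = -133*(-98) = 13034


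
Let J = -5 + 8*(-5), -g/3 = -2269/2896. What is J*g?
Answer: -306315/2896 ≈ -105.77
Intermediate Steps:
g = 6807/2896 (g = -(-6807)/2896 = -3*(-2269/2896) = 6807/2896 ≈ 2.3505)
J = -45 (J = -5 - 40 = -45)
J*g = -45*6807/2896 = -306315/2896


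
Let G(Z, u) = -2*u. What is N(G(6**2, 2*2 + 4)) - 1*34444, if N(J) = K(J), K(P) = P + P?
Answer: -34476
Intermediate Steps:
K(P) = 2*P
N(J) = 2*J
N(G(6**2, 2*2 + 4)) - 1*34444 = 2*(-2*(2*2 + 4)) - 1*34444 = 2*(-2*(4 + 4)) - 34444 = 2*(-2*8) - 34444 = 2*(-16) - 34444 = -32 - 34444 = -34476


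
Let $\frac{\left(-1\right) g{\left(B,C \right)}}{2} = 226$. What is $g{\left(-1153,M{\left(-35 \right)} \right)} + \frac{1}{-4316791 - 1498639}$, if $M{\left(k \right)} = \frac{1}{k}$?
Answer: $- \frac{2628574361}{5815430} \approx -452.0$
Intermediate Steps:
$g{\left(B,C \right)} = -452$ ($g{\left(B,C \right)} = \left(-2\right) 226 = -452$)
$g{\left(-1153,M{\left(-35 \right)} \right)} + \frac{1}{-4316791 - 1498639} = -452 + \frac{1}{-4316791 - 1498639} = -452 + \frac{1}{-5815430} = -452 - \frac{1}{5815430} = - \frac{2628574361}{5815430}$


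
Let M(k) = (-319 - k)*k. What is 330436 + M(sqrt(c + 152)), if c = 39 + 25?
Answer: 330220 - 1914*sqrt(6) ≈ 3.2553e+5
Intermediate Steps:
c = 64
M(k) = k*(-319 - k)
330436 + M(sqrt(c + 152)) = 330436 - sqrt(64 + 152)*(319 + sqrt(64 + 152)) = 330436 - sqrt(216)*(319 + sqrt(216)) = 330436 - 6*sqrt(6)*(319 + 6*sqrt(6))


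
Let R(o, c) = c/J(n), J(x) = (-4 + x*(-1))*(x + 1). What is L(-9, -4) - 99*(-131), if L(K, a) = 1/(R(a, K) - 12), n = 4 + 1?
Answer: 920793/71 ≈ 12969.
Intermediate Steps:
n = 5
J(x) = (1 + x)*(-4 - x) (J(x) = (-4 - x)*(1 + x) = (1 + x)*(-4 - x))
R(o, c) = -c/54 (R(o, c) = c/(-4 - 1*5² - 5*5) = c/(-4 - 1*25 - 25) = c/(-4 - 25 - 25) = c/(-54) = c*(-1/54) = -c/54)
L(K, a) = 1/(-12 - K/54) (L(K, a) = 1/(-K/54 - 12) = 1/(-12 - K/54))
L(-9, -4) - 99*(-131) = -54/(648 - 9) - 99*(-131) = -54/639 + 12969 = -54*1/639 + 12969 = -6/71 + 12969 = 920793/71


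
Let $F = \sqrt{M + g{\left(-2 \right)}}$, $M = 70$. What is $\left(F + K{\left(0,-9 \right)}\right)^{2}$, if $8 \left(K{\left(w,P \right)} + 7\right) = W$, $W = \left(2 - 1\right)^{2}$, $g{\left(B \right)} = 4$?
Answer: $\frac{7761}{64} - \frac{55 \sqrt{74}}{4} \approx 2.9837$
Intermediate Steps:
$W = 1$ ($W = 1^{2} = 1$)
$K{\left(w,P \right)} = - \frac{55}{8}$ ($K{\left(w,P \right)} = -7 + \frac{1}{8} \cdot 1 = -7 + \frac{1}{8} = - \frac{55}{8}$)
$F = \sqrt{74}$ ($F = \sqrt{70 + 4} = \sqrt{74} \approx 8.6023$)
$\left(F + K{\left(0,-9 \right)}\right)^{2} = \left(\sqrt{74} - \frac{55}{8}\right)^{2} = \left(- \frac{55}{8} + \sqrt{74}\right)^{2}$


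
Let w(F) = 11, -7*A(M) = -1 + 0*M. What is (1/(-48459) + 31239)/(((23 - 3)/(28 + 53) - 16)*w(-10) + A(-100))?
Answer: -286110222300/1585756163 ≈ -180.43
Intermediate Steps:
A(M) = ⅐ (A(M) = -(-1 + 0*M)/7 = -(-1 + 0)/7 = -⅐*(-1) = ⅐)
(1/(-48459) + 31239)/(((23 - 3)/(28 + 53) - 16)*w(-10) + A(-100)) = (1/(-48459) + 31239)/(((23 - 3)/(28 + 53) - 16)*11 + ⅐) = (-1/48459 + 31239)/((20/81 - 16)*11 + ⅐) = 1513810700/(48459*((20*(1/81) - 16)*11 + ⅐)) = 1513810700/(48459*((20/81 - 16)*11 + ⅐)) = 1513810700/(48459*(-1276/81*11 + ⅐)) = 1513810700/(48459*(-14036/81 + ⅐)) = 1513810700/(48459*(-98171/567)) = (1513810700/48459)*(-567/98171) = -286110222300/1585756163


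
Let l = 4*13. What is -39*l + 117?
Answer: -1911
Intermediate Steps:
l = 52
-39*l + 117 = -39*52 + 117 = -2028 + 117 = -1911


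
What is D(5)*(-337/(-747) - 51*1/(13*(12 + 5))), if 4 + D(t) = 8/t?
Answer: -1712/3237 ≈ -0.52888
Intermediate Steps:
D(t) = -4 + 8/t
D(5)*(-337/(-747) - 51*1/(13*(12 + 5))) = (-4 + 8/5)*(-337/(-747) - 51*1/(13*(12 + 5))) = (-4 + 8*(⅕))*(-337*(-1/747) - 51/(13*17)) = (-4 + 8/5)*(337/747 - 51/221) = -12*(337/747 - 51*1/221)/5 = -12*(337/747 - 3/13)/5 = -12/5*2140/9711 = -1712/3237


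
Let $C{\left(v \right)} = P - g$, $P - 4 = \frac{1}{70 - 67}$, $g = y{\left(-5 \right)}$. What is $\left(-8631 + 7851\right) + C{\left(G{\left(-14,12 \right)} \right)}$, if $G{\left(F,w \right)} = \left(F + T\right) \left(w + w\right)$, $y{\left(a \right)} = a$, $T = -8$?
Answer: $- \frac{2312}{3} \approx -770.67$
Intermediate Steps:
$g = -5$
$G{\left(F,w \right)} = 2 w \left(-8 + F\right)$ ($G{\left(F,w \right)} = \left(F - 8\right) \left(w + w\right) = \left(-8 + F\right) 2 w = 2 w \left(-8 + F\right)$)
$P = \frac{13}{3}$ ($P = 4 + \frac{1}{70 - 67} = 4 + \frac{1}{3} = \frac{13}{3} \approx 4.3333$)
$C{\left(v \right)} = \frac{28}{3}$ ($C{\left(v \right)} = \frac{13}{3} - -5 = \frac{13}{3} + 5 = \frac{28}{3}$)
$\left(-8631 + 7851\right) + C{\left(G{\left(-14,12 \right)} \right)} = \left(-8631 + 7851\right) + \frac{28}{3} = -780 + \frac{28}{3} = - \frac{2312}{3}$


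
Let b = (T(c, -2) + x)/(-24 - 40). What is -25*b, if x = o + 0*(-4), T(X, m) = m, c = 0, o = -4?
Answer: -75/32 ≈ -2.3438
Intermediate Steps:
x = -4 (x = -4 + 0*(-4) = -4 + 0 = -4)
b = 3/32 (b = (-2 - 4)/(-24 - 40) = -6/(-64) = -6*(-1/64) = 3/32 ≈ 0.093750)
-25*b = -25*3/32 = -75/32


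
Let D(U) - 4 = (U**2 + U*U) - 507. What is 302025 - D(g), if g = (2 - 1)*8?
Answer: 302400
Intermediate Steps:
g = 8 (g = 1*8 = 8)
D(U) = -503 + 2*U**2 (D(U) = 4 + ((U**2 + U*U) - 507) = 4 + ((U**2 + U**2) - 507) = 4 + (2*U**2 - 507) = 4 + (-507 + 2*U**2) = -503 + 2*U**2)
302025 - D(g) = 302025 - (-503 + 2*8**2) = 302025 - (-503 + 2*64) = 302025 - (-503 + 128) = 302025 - 1*(-375) = 302025 + 375 = 302400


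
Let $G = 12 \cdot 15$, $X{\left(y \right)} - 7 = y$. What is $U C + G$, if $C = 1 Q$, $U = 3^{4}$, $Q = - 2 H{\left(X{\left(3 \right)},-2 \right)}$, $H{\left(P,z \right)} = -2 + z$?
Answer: $828$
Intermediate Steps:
$X{\left(y \right)} = 7 + y$
$G = 180$
$Q = 8$ ($Q = - 2 \left(-2 - 2\right) = \left(-2\right) \left(-4\right) = 8$)
$U = 81$
$C = 8$ ($C = 1 \cdot 8 = 8$)
$U C + G = 81 \cdot 8 + 180 = 648 + 180 = 828$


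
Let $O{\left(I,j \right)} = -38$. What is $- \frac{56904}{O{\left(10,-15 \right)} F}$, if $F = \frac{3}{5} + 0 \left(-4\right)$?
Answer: $\frac{47420}{19} \approx 2495.8$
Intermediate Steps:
$F = \frac{3}{5}$ ($F = 3 \cdot \frac{1}{5} + 0 = \frac{3}{5} + 0 = \frac{3}{5} \approx 0.6$)
$- \frac{56904}{O{\left(10,-15 \right)} F} = - \frac{56904}{\left(-38\right) \frac{3}{5}} = - \frac{56904}{- \frac{114}{5}} = \left(-56904\right) \left(- \frac{5}{114}\right) = \frac{47420}{19}$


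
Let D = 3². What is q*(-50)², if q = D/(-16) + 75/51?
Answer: 154375/68 ≈ 2270.2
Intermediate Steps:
D = 9
q = 247/272 (q = 9/(-16) + 75/51 = 9*(-1/16) + 75*(1/51) = -9/16 + 25/17 = 247/272 ≈ 0.90809)
q*(-50)² = (247/272)*(-50)² = (247/272)*2500 = 154375/68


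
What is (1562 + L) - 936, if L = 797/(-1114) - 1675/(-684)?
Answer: 239158889/380988 ≈ 627.73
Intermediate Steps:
L = 660401/380988 (L = 797*(-1/1114) - 1675*(-1/684) = -797/1114 + 1675/684 = 660401/380988 ≈ 1.7334)
(1562 + L) - 936 = (1562 + 660401/380988) - 936 = 595763657/380988 - 936 = 239158889/380988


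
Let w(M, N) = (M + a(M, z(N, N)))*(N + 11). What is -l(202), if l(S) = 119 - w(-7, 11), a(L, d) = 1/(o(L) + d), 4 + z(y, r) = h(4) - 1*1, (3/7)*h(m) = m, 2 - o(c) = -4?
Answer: -8397/31 ≈ -270.87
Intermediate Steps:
o(c) = 6 (o(c) = 2 - 1*(-4) = 2 + 4 = 6)
h(m) = 7*m/3
z(y, r) = 13/3 (z(y, r) = -4 + ((7/3)*4 - 1*1) = -4 + (28/3 - 1) = -4 + 25/3 = 13/3)
a(L, d) = 1/(6 + d)
w(M, N) = (11 + N)*(3/31 + M) (w(M, N) = (M + 1/(6 + 13/3))*(N + 11) = (M + 1/(31/3))*(11 + N) = (M + 3/31)*(11 + N) = (3/31 + M)*(11 + N) = (11 + N)*(3/31 + M))
l(S) = 8397/31 (l(S) = 119 - (33/31 + 11*(-7) + (3/31)*11 - 7*11) = 119 - (33/31 - 77 + 33/31 - 77) = 119 - 1*(-4708/31) = 119 + 4708/31 = 8397/31)
-l(202) = -1*8397/31 = -8397/31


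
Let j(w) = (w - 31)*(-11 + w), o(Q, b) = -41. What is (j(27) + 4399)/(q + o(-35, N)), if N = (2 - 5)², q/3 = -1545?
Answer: -4335/4676 ≈ -0.92707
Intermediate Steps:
q = -4635 (q = 3*(-1545) = -4635)
N = 9 (N = (-3)² = 9)
j(w) = (-31 + w)*(-11 + w)
(j(27) + 4399)/(q + o(-35, N)) = ((341 + 27² - 42*27) + 4399)/(-4635 - 41) = ((341 + 729 - 1134) + 4399)/(-4676) = (-64 + 4399)*(-1/4676) = 4335*(-1/4676) = -4335/4676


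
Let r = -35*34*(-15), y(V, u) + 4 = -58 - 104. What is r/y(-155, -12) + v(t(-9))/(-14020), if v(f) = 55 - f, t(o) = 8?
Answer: -125132401/1163660 ≈ -107.53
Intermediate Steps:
y(V, u) = -166 (y(V, u) = -4 + (-58 - 104) = -4 - 162 = -166)
r = 17850 (r = -1190*(-15) = 17850)
r/y(-155, -12) + v(t(-9))/(-14020) = 17850/(-166) + (55 - 1*8)/(-14020) = 17850*(-1/166) + (55 - 8)*(-1/14020) = -8925/83 + 47*(-1/14020) = -8925/83 - 47/14020 = -125132401/1163660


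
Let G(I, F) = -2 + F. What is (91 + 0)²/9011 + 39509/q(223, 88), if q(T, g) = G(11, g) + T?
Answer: 358574428/2784399 ≈ 128.78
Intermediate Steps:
q(T, g) = -2 + T + g (q(T, g) = (-2 + g) + T = -2 + T + g)
(91 + 0)²/9011 + 39509/q(223, 88) = (91 + 0)²/9011 + 39509/(-2 + 223 + 88) = 91²*(1/9011) + 39509/309 = 8281*(1/9011) + 39509*(1/309) = 8281/9011 + 39509/309 = 358574428/2784399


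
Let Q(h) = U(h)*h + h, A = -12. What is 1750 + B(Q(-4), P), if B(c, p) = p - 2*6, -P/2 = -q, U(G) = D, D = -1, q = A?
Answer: 1714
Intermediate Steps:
q = -12
U(G) = -1
Q(h) = 0 (Q(h) = -h + h = 0)
P = -24 (P = -(-2)*(-12) = -2*12 = -24)
B(c, p) = -12 + p (B(c, p) = p - 12 = -12 + p)
1750 + B(Q(-4), P) = 1750 + (-12 - 24) = 1750 - 36 = 1714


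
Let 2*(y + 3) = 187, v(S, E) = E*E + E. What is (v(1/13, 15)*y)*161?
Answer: 3496920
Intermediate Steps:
v(S, E) = E + E² (v(S, E) = E² + E = E + E²)
y = 181/2 (y = -3 + (½)*187 = -3 + 187/2 = 181/2 ≈ 90.500)
(v(1/13, 15)*y)*161 = ((15*(1 + 15))*(181/2))*161 = ((15*16)*(181/2))*161 = (240*(181/2))*161 = 21720*161 = 3496920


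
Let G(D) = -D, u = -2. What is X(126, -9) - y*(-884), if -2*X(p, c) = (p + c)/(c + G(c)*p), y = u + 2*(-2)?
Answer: -1326013/250 ≈ -5304.1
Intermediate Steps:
y = -6 (y = -2 + 2*(-2) = -2 - 4 = -6)
X(p, c) = -(c + p)/(2*(c - c*p)) (X(p, c) = -(p + c)/(2*(c + (-c)*p)) = -(c + p)/(2*(c - c*p)))
X(126, -9) - y*(-884) = (½)*(-9 + 126)/(-9*(-1 + 126)) - (-6)*(-884) = (½)*(-⅑)*117/125 - 1*5304 = (½)*(-⅑)*(1/125)*117 - 5304 = -13/250 - 5304 = -1326013/250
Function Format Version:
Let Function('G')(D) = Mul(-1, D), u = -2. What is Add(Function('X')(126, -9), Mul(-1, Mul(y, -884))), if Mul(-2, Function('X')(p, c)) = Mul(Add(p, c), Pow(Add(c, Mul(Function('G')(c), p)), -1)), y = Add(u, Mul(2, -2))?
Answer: Rational(-1326013, 250) ≈ -5304.1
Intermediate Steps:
y = -6 (y = Add(-2, Mul(2, -2)) = Add(-2, -4) = -6)
Function('X')(p, c) = Mul(Rational(-1, 2), Pow(Add(c, Mul(-1, c, p)), -1), Add(c, p)) (Function('X')(p, c) = Mul(Rational(-1, 2), Mul(Add(p, c), Pow(Add(c, Mul(Mul(-1, c), p)), -1))) = Mul(Rational(-1, 2), Mul(Add(c, p), Pow(Add(c, Mul(-1, c, p)), -1))) = Mul(Rational(-1, 2), Mul(Pow(Add(c, Mul(-1, c, p)), -1), Add(c, p))) = Mul(Rational(-1, 2), Pow(Add(c, Mul(-1, c, p)), -1), Add(c, p)))
Add(Function('X')(126, -9), Mul(-1, Mul(y, -884))) = Add(Mul(Rational(1, 2), Pow(-9, -1), Pow(Add(-1, 126), -1), Add(-9, 126)), Mul(-1, Mul(-6, -884))) = Add(Mul(Rational(1, 2), Rational(-1, 9), Pow(125, -1), 117), Mul(-1, 5304)) = Add(Mul(Rational(1, 2), Rational(-1, 9), Rational(1, 125), 117), -5304) = Add(Rational(-13, 250), -5304) = Rational(-1326013, 250)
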